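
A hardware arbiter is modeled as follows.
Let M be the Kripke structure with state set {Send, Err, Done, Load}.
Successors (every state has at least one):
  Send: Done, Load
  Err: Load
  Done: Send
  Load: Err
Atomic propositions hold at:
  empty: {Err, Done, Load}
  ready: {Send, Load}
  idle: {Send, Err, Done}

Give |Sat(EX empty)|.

Sat(EX empty) = {s : some successor in {Err, Done, Load}} = {Send, Err, Load}
|Sat(EX empty)| = |{Send, Err, Load}| = 3.

3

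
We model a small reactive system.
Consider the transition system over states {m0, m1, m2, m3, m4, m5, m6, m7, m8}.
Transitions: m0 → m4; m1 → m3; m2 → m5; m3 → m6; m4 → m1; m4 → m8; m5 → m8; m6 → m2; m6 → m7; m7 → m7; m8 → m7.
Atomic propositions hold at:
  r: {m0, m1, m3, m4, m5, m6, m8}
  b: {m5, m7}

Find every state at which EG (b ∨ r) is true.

Sat(b ∨ r) = {m0, m1, m3, m4, m5, m6, m7, m8}
EG (b ∨ r): greatest fixpoint, start Z0 = {m0, m1, m3, m4, m5, m6, m7, m8}, keep only states in Sat with some successor in Z. Already a fixed point.
Sat(EG (b ∨ r)) = {m0, m1, m3, m4, m5, m6, m7, m8}

{m0, m1, m3, m4, m5, m6, m7, m8}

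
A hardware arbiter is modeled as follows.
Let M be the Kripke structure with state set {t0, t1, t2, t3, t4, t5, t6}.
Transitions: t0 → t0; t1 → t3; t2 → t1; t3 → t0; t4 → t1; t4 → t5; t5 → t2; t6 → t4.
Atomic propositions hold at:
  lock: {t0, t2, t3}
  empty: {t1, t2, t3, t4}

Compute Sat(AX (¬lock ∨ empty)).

{t1, t2, t4, t5, t6}

Sat(¬lock) = {t1, t4, t5, t6}
Sat(¬lock ∨ empty) = {t1, t2, t3, t4, t5, t6}
Sat(AX (¬lock ∨ empty)) = {s : every successor in {t1, t2, t3, t4, t5, t6}} = {t1, t2, t4, t5, t6}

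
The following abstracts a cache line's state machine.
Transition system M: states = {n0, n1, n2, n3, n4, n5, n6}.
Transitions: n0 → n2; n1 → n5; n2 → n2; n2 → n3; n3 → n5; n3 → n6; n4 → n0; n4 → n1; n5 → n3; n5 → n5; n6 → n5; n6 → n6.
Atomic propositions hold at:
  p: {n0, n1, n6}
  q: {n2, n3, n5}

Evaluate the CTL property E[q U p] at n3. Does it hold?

E[q U p]: least fixpoint, start Z0 = Sat(p) = {n0, n1, n6}, add states in Sat(q) with some successor in Z. Z1 = {n0, n1, n3, n6}; Z2 = {n0, n1, n2, n3, n5, n6}; fixed.
Sat(E[q U p]) = {n0, n1, n2, n3, n5, n6}
n3 ∈ Sat(E[q U p]) = {n0, n1, n2, n3, n5, n6}, so the formula holds at n3.

Yes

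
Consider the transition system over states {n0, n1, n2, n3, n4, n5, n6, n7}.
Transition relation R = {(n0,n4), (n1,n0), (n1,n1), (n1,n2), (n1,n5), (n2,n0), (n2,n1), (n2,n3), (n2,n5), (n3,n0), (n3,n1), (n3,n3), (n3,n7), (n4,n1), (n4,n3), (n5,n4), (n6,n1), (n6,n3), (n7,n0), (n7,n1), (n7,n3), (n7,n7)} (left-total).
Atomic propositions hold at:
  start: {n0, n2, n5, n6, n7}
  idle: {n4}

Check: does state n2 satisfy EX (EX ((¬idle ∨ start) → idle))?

Yes

Sat(¬idle) = {n0, n1, n2, n3, n5, n6, n7}
Sat(¬idle ∨ start) = {n0, n1, n2, n3, n5, n6, n7}
Sat((¬idle ∨ start) → idle) = {n4}
Sat(EX ((¬idle ∨ start) → idle)) = {s : some successor in {n4}} = {n0, n5}
Sat(EX (EX ((¬idle ∨ start) → idle))) = {s : some successor in {n0, n5}} = {n1, n2, n3, n7}
n2 ∈ Sat(EX (EX ((¬idle ∨ start) → idle))) = {n1, n2, n3, n7}, so the formula holds at n2.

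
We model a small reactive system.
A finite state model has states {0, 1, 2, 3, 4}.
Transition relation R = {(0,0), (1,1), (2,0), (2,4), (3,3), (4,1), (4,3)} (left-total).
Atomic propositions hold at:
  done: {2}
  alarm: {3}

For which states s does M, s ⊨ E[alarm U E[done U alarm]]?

E[done U alarm]: least fixpoint, start Z0 = Sat(alarm) = {3}, add states in Sat(done) with some successor in Z. Already a fixed point.
Sat(E[done U alarm]) = {3}
E[alarm U E[done U alarm]]: least fixpoint, start Z0 = Sat(E[done U alarm]) = {3}, add states in Sat(alarm) with some successor in Z. Already a fixed point.
Sat(E[alarm U E[done U alarm]]) = {3}

{3}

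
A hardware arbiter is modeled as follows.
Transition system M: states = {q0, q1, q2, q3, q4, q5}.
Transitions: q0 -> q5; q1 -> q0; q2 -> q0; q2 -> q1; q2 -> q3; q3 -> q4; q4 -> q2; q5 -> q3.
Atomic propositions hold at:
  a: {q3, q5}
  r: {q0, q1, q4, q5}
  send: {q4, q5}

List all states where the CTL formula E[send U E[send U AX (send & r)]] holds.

Sat(send & r) = {q4, q5}
Sat(AX (send & r)) = {s : every successor in {q4, q5}} = {q0, q3}
E[send U AX (send & r)]: least fixpoint, start Z0 = Sat(AX (send & r)) = {q0, q3}, add states in Sat(send) with some successor in Z. Z1 = {q0, q3, q5}; fixed.
Sat(E[send U AX (send & r)]) = {q0, q3, q5}
E[send U E[send U AX (send & r)]]: least fixpoint, start Z0 = Sat(E[send U AX (send & r)]) = {q0, q3, q5}, add states in Sat(send) with some successor in Z. Already a fixed point.
Sat(E[send U E[send U AX (send & r)]]) = {q0, q3, q5}

{q0, q3, q5}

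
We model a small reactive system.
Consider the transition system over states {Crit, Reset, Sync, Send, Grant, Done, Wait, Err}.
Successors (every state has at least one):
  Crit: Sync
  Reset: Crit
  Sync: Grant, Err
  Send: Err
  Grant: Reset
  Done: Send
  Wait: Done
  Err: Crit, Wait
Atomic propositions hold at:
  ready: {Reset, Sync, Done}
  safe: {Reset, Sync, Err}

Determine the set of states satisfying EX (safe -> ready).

{Crit, Reset, Sync, Grant, Done, Wait, Err}

Sat(safe -> ready) = {Crit, Reset, Sync, Send, Grant, Done, Wait}
Sat(EX (safe -> ready)) = {s : some successor in {Crit, Reset, Sync, Send, Grant, Done, Wait}} = {Crit, Reset, Sync, Grant, Done, Wait, Err}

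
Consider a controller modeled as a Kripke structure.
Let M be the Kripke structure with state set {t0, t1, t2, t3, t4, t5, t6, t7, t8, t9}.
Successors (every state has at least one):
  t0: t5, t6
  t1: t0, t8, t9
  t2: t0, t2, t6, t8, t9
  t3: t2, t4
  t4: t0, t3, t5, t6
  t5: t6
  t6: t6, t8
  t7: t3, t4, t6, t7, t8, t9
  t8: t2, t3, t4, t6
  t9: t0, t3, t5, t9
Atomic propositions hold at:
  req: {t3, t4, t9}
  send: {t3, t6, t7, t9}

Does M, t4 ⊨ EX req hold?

Yes

Sat(EX req) = {s : some successor in {t3, t4, t9}} = {t1, t2, t3, t4, t7, t8, t9}
t4 ∈ Sat(EX req) = {t1, t2, t3, t4, t7, t8, t9}, so the formula holds at t4.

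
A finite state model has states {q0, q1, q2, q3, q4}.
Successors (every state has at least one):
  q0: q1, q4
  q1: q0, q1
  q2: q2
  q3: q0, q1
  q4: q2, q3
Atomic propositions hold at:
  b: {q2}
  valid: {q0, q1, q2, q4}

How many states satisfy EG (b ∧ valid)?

Sat(b ∧ valid) = {q2}
EG (b ∧ valid): greatest fixpoint, start Z0 = {q2}, keep only states in Sat with some successor in Z. Already a fixed point.
Sat(EG (b ∧ valid)) = {q2}
|Sat(EG (b ∧ valid))| = |{q2}| = 1.

1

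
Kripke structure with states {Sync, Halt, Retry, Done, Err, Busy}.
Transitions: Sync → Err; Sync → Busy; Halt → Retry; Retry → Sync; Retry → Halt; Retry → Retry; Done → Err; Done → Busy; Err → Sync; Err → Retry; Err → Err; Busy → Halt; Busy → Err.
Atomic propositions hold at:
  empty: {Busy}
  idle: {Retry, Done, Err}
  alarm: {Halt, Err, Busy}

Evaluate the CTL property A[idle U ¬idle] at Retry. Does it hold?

Sat(¬idle) = {Sync, Halt, Busy}
A[idle U ¬idle]: least fixpoint, start Z0 = Sat(¬idle) = {Sync, Halt, Busy}, add states in Sat(idle) with every successor in Z. Already a fixed point.
Sat(A[idle U ¬idle]) = {Sync, Halt, Busy}
Retry ∉ Sat(A[idle U ¬idle]) = {Sync, Halt, Busy}, so the formula does not hold at Retry.

No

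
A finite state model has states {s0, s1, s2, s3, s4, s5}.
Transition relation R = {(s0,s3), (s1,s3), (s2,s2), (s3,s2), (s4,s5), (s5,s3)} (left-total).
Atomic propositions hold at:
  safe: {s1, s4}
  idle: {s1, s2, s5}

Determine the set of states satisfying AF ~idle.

Sat(~idle) = {s0, s3, s4}
AF ~idle: least fixpoint, start Z0 = {s0, s3, s4}, add states with every successor in Z. Z1 = {s0, s1, s3, s4, s5}; fixed.
Sat(AF ~idle) = {s0, s1, s3, s4, s5}

{s0, s1, s3, s4, s5}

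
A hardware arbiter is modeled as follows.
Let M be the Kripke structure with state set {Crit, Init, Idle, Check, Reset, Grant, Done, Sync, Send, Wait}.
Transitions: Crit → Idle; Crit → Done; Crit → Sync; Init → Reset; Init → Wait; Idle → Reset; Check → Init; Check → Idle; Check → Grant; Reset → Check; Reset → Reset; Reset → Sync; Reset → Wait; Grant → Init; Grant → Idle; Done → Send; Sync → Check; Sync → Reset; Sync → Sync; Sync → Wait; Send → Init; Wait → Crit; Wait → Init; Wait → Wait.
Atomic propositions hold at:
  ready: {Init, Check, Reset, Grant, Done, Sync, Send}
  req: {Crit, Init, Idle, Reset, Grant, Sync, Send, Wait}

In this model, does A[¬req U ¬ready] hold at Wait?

Yes

Sat(¬req) = {Check, Done}
Sat(¬ready) = {Crit, Idle, Wait}
A[¬req U ¬ready]: least fixpoint, start Z0 = Sat(¬ready) = {Crit, Idle, Wait}, add states in Sat(¬req) with every successor in Z. Already a fixed point.
Sat(A[¬req U ¬ready]) = {Crit, Idle, Wait}
Wait ∈ Sat(A[¬req U ¬ready]) = {Crit, Idle, Wait}, so the formula holds at Wait.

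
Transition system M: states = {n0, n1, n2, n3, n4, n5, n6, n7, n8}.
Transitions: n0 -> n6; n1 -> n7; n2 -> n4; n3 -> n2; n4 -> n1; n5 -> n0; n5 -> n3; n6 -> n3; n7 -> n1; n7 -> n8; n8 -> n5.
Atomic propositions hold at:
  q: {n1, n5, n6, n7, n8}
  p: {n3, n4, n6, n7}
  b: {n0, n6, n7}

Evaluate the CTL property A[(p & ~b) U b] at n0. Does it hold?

Sat(~b) = {n1, n2, n3, n4, n5, n8}
Sat(p & ~b) = {n3, n4}
A[(p & ~b) U b]: least fixpoint, start Z0 = Sat(b) = {n0, n6, n7}, add states in Sat(p & ~b) with every successor in Z. Already a fixed point.
Sat(A[(p & ~b) U b]) = {n0, n6, n7}
n0 ∈ Sat(A[(p & ~b) U b]) = {n0, n6, n7}, so the formula holds at n0.

Yes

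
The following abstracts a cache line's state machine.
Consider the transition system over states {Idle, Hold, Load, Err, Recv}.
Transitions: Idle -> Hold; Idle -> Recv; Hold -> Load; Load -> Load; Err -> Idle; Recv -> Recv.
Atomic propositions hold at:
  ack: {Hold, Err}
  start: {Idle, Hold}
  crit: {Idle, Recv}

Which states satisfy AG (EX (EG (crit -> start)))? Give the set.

{Hold, Load}

Sat(crit -> start) = {Idle, Hold, Load, Err}
EG (crit -> start): greatest fixpoint, start Z0 = {Idle, Hold, Load, Err}, keep only states in Sat with some successor in Z. Already a fixed point.
Sat(EG (crit -> start)) = {Idle, Hold, Load, Err}
Sat(EX (EG (crit -> start))) = {s : some successor in {Idle, Hold, Load, Err}} = {Idle, Hold, Load, Err}
AG (EX (EG (crit -> start))): greatest fixpoint, start Z0 = {Idle, Hold, Load, Err}, keep only states in Sat with every successor in Z. Z1 = {Hold, Load, Err}; Z2 = {Hold, Load}; fixed.
Sat(AG (EX (EG (crit -> start)))) = {Hold, Load}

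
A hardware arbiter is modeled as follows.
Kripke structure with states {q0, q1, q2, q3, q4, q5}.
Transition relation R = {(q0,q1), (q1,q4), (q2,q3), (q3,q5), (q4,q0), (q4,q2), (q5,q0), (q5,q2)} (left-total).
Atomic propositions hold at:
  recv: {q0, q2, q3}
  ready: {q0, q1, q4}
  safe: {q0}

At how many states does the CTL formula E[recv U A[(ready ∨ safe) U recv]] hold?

Sat(ready ∨ safe) = {q0, q1, q4}
A[(ready ∨ safe) U recv]: least fixpoint, start Z0 = Sat(recv) = {q0, q2, q3}, add states in Sat(ready ∨ safe) with every successor in Z. Z1 = {q0, q2, q3, q4}; Z2 = {q0, q1, q2, q3, q4}; fixed.
Sat(A[(ready ∨ safe) U recv]) = {q0, q1, q2, q3, q4}
E[recv U A[(ready ∨ safe) U recv]]: least fixpoint, start Z0 = Sat(A[(ready ∨ safe) U recv]) = {q0, q1, q2, q3, q4}, add states in Sat(recv) with some successor in Z. Already a fixed point.
Sat(E[recv U A[(ready ∨ safe) U recv]]) = {q0, q1, q2, q3, q4}
|Sat(E[recv U A[(ready ∨ safe) U recv]])| = |{q0, q1, q2, q3, q4}| = 5.

5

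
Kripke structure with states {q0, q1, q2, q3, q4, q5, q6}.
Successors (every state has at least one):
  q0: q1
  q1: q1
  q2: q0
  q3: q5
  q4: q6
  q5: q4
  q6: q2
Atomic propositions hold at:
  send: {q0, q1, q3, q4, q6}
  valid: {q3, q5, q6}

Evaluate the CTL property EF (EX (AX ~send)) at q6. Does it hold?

No

Sat(~send) = {q2, q5}
Sat(AX ~send) = {s : every successor in {q2, q5}} = {q3, q6}
Sat(EX (AX ~send)) = {s : some successor in {q3, q6}} = {q4}
EF (EX (AX ~send)): least fixpoint, start Z0 = {q4}, add states with some successor in Z. Z1 = {q4, q5}; Z2 = {q3, q4, q5}; fixed.
Sat(EF (EX (AX ~send))) = {q3, q4, q5}
q6 ∉ Sat(EF (EX (AX ~send))) = {q3, q4, q5}, so the formula does not hold at q6.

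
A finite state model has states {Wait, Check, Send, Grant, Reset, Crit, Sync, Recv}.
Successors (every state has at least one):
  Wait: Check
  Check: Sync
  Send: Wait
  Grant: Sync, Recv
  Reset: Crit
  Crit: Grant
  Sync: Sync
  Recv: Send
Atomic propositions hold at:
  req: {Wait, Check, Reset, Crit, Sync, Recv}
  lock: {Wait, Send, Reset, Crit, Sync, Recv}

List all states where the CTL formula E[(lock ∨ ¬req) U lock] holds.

Sat(¬req) = {Send, Grant}
Sat(lock ∨ ¬req) = {Wait, Send, Grant, Reset, Crit, Sync, Recv}
E[(lock ∨ ¬req) U lock]: least fixpoint, start Z0 = Sat(lock) = {Wait, Send, Reset, Crit, Sync, Recv}, add states in Sat(lock ∨ ¬req) with some successor in Z. Z1 = {Wait, Send, Grant, Reset, Crit, Sync, Recv}; fixed.
Sat(E[(lock ∨ ¬req) U lock]) = {Wait, Send, Grant, Reset, Crit, Sync, Recv}

{Wait, Send, Grant, Reset, Crit, Sync, Recv}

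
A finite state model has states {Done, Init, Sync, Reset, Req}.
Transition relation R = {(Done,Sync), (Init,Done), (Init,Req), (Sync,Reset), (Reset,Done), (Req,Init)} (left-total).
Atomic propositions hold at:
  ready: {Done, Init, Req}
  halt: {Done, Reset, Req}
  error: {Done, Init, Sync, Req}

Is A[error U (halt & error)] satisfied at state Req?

Sat(halt & error) = {Done, Req}
A[error U (halt & error)]: least fixpoint, start Z0 = Sat((halt & error)) = {Done, Req}, add states in Sat(error) with every successor in Z. Z1 = {Done, Init, Req}; fixed.
Sat(A[error U (halt & error)]) = {Done, Init, Req}
Req ∈ Sat(A[error U (halt & error)]) = {Done, Init, Req}, so the formula holds at Req.

Yes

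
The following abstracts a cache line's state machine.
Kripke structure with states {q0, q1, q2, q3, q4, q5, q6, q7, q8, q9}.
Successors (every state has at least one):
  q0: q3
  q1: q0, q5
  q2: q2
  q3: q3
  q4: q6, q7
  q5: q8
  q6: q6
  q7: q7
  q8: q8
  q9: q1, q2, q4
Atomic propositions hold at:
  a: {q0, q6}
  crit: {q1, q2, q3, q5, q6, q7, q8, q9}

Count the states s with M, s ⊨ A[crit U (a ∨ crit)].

9

Sat(a ∨ crit) = {q0, q1, q2, q3, q5, q6, q7, q8, q9}
A[crit U (a ∨ crit)]: least fixpoint, start Z0 = Sat((a ∨ crit)) = {q0, q1, q2, q3, q5, q6, q7, q8, q9}, add states in Sat(crit) with every successor in Z. Already a fixed point.
Sat(A[crit U (a ∨ crit)]) = {q0, q1, q2, q3, q5, q6, q7, q8, q9}
|Sat(A[crit U (a ∨ crit)])| = |{q0, q1, q2, q3, q5, q6, q7, q8, q9}| = 9.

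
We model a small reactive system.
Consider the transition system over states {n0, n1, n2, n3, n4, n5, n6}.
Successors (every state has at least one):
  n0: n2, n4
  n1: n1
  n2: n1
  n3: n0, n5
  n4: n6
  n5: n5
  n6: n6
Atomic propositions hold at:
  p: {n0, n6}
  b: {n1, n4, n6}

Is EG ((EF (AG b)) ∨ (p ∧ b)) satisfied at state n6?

Yes

AG b: greatest fixpoint, start Z0 = {n1, n4, n6}, keep only states in Sat with every successor in Z. Already a fixed point.
Sat(AG b) = {n1, n4, n6}
EF (AG b): least fixpoint, start Z0 = {n1, n4, n6}, add states with some successor in Z. Z1 = {n0, n1, n2, n4, n6}; Z2 = {n0, n1, n2, n3, n4, n6}; fixed.
Sat(EF (AG b)) = {n0, n1, n2, n3, n4, n6}
Sat(p ∧ b) = {n6}
Sat((EF (AG b)) ∨ (p ∧ b)) = {n0, n1, n2, n3, n4, n6}
EG ((EF (AG b)) ∨ (p ∧ b)): greatest fixpoint, start Z0 = {n0, n1, n2, n3, n4, n6}, keep only states in Sat with some successor in Z. Already a fixed point.
Sat(EG ((EF (AG b)) ∨ (p ∧ b))) = {n0, n1, n2, n3, n4, n6}
n6 ∈ Sat(EG ((EF (AG b)) ∨ (p ∧ b))) = {n0, n1, n2, n3, n4, n6}, so the formula holds at n6.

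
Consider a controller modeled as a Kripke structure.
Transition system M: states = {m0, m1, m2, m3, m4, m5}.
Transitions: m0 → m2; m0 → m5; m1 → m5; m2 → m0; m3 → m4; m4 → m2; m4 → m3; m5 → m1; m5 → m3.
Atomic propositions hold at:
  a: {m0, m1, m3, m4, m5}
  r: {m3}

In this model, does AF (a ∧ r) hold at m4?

Sat(a ∧ r) = {m3}
AF (a ∧ r): least fixpoint, start Z0 = {m3}, add states with every successor in Z. Already a fixed point.
Sat(AF (a ∧ r)) = {m3}
m4 ∉ Sat(AF (a ∧ r)) = {m3}, so the formula does not hold at m4.

No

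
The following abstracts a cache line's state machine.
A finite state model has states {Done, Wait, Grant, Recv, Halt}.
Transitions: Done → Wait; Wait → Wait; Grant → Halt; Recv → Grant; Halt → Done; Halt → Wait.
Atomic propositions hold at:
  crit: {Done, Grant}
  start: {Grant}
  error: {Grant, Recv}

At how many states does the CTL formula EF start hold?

2

EF start: least fixpoint, start Z0 = {Grant}, add states with some successor in Z. Z1 = {Grant, Recv}; fixed.
Sat(EF start) = {Grant, Recv}
|Sat(EF start)| = |{Grant, Recv}| = 2.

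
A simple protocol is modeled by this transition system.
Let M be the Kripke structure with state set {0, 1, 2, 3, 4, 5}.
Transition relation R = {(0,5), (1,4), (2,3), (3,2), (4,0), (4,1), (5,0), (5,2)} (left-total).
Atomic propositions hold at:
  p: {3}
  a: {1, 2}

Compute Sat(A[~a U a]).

Sat(~a) = {0, 3, 4, 5}
A[~a U a]: least fixpoint, start Z0 = Sat(a) = {1, 2}, add states in Sat(~a) with every successor in Z. Z1 = {1, 2, 3}; fixed.
Sat(A[~a U a]) = {1, 2, 3}

{1, 2, 3}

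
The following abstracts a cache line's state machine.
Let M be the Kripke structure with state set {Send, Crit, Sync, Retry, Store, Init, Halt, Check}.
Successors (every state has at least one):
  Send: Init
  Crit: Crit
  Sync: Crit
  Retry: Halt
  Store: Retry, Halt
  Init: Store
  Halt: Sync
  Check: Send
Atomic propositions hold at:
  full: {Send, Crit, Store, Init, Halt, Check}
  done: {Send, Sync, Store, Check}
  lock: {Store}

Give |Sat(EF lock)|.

4

EF lock: least fixpoint, start Z0 = {Store}, add states with some successor in Z. Z1 = {Store, Init}; Z2 = {Send, Store, Init}; Z3 = {Send, Store, Init, Check}; fixed.
Sat(EF lock) = {Send, Store, Init, Check}
|Sat(EF lock)| = |{Send, Store, Init, Check}| = 4.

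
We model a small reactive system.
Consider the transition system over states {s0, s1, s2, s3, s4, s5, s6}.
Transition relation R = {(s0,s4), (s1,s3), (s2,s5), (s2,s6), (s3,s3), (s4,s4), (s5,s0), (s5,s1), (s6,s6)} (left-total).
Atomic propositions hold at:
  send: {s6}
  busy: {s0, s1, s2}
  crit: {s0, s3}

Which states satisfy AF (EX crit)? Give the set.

Sat(EX crit) = {s : some successor in {s0, s3}} = {s1, s3, s5}
AF (EX crit): least fixpoint, start Z0 = {s1, s3, s5}, add states with every successor in Z. Already a fixed point.
Sat(AF (EX crit)) = {s1, s3, s5}

{s1, s3, s5}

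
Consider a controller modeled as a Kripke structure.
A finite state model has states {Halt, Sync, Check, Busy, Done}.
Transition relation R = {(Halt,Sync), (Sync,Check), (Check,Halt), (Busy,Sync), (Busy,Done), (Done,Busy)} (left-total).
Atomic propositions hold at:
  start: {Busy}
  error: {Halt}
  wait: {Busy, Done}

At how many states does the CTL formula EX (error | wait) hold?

Sat(error | wait) = {Halt, Busy, Done}
Sat(EX (error | wait)) = {s : some successor in {Halt, Busy, Done}} = {Check, Busy, Done}
|Sat(EX (error | wait))| = |{Check, Busy, Done}| = 3.

3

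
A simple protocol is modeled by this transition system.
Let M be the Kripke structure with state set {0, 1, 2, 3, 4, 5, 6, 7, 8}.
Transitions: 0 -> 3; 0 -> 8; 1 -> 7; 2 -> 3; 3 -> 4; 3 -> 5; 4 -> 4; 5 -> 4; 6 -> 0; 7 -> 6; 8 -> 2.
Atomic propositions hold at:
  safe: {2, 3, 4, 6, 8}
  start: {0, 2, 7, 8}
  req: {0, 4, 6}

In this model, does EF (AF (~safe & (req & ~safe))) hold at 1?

Yes

Sat(~safe) = {0, 1, 5, 7}
Sat(req & ~safe) = {0}
Sat(~safe & (req & ~safe)) = {0}
AF (~safe & (req & ~safe)): least fixpoint, start Z0 = {0}, add states with every successor in Z. Z1 = {0, 6}; Z2 = {0, 6, 7}; Z3 = {0, 1, 6, 7}; fixed.
Sat(AF (~safe & (req & ~safe))) = {0, 1, 6, 7}
EF (AF (~safe & (req & ~safe))): least fixpoint, start Z0 = {0, 1, 6, 7}, add states with some successor in Z. Already a fixed point.
Sat(EF (AF (~safe & (req & ~safe)))) = {0, 1, 6, 7}
1 ∈ Sat(EF (AF (~safe & (req & ~safe)))) = {0, 1, 6, 7}, so the formula holds at 1.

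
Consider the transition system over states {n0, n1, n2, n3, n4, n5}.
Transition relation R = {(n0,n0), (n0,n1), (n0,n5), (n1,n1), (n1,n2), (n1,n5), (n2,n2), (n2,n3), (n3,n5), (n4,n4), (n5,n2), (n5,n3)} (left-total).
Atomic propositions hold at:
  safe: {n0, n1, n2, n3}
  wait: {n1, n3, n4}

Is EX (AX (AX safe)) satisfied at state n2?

Sat(AX safe) = {s : every successor in {n0, n1, n2, n3}} = {n2, n5}
Sat(AX (AX safe)) = {s : every successor in {n2, n5}} = {n3}
Sat(EX (AX (AX safe))) = {s : some successor in {n3}} = {n2, n5}
n2 ∈ Sat(EX (AX (AX safe))) = {n2, n5}, so the formula holds at n2.

Yes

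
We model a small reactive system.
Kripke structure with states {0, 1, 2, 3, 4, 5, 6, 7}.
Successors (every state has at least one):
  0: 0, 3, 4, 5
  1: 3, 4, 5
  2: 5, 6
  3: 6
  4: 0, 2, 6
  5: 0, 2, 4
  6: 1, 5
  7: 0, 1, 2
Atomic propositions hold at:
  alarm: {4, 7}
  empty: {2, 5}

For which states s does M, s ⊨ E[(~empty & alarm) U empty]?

Sat(~empty) = {0, 1, 3, 4, 6, 7}
Sat(~empty & alarm) = {4, 7}
E[(~empty & alarm) U empty]: least fixpoint, start Z0 = Sat(empty) = {2, 5}, add states in Sat(~empty & alarm) with some successor in Z. Z1 = {2, 4, 5, 7}; fixed.
Sat(E[(~empty & alarm) U empty]) = {2, 4, 5, 7}

{2, 4, 5, 7}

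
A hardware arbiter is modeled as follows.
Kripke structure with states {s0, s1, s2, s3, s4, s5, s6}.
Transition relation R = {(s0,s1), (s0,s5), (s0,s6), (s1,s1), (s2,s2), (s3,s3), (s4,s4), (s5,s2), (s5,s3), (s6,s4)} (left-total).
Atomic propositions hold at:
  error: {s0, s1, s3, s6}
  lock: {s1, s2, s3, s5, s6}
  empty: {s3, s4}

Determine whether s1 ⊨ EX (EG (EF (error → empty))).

No

Sat(error → empty) = {s2, s3, s4, s5}
EF (error → empty): least fixpoint, start Z0 = {s2, s3, s4, s5}, add states with some successor in Z. Z1 = {s0, s2, s3, s4, s5, s6}; fixed.
Sat(EF (error → empty)) = {s0, s2, s3, s4, s5, s6}
EG (EF (error → empty)): greatest fixpoint, start Z0 = {s0, s2, s3, s4, s5, s6}, keep only states in Sat with some successor in Z. Already a fixed point.
Sat(EG (EF (error → empty))) = {s0, s2, s3, s4, s5, s6}
Sat(EX (EG (EF (error → empty)))) = {s : some successor in {s0, s2, s3, s4, s5, s6}} = {s0, s2, s3, s4, s5, s6}
s1 ∉ Sat(EX (EG (EF (error → empty)))) = {s0, s2, s3, s4, s5, s6}, so the formula does not hold at s1.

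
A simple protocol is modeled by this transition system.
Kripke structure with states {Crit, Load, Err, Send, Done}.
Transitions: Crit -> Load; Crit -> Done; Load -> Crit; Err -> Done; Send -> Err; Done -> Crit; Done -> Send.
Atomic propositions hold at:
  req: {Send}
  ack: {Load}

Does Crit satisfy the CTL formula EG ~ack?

Sat(~ack) = {Crit, Err, Send, Done}
EG ~ack: greatest fixpoint, start Z0 = {Crit, Err, Send, Done}, keep only states in Sat with some successor in Z. Already a fixed point.
Sat(EG ~ack) = {Crit, Err, Send, Done}
Crit ∈ Sat(EG ~ack) = {Crit, Err, Send, Done}, so the formula holds at Crit.

Yes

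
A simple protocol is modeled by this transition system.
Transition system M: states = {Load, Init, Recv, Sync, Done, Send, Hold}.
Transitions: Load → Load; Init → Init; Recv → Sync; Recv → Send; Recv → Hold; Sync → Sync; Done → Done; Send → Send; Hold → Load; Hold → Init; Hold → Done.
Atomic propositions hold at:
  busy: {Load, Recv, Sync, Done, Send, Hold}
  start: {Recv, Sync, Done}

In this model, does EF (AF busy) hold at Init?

No

AF busy: least fixpoint, start Z0 = {Load, Recv, Sync, Done, Send, Hold}, add states with every successor in Z. Already a fixed point.
Sat(AF busy) = {Load, Recv, Sync, Done, Send, Hold}
EF (AF busy): least fixpoint, start Z0 = {Load, Recv, Sync, Done, Send, Hold}, add states with some successor in Z. Already a fixed point.
Sat(EF (AF busy)) = {Load, Recv, Sync, Done, Send, Hold}
Init ∉ Sat(EF (AF busy)) = {Load, Recv, Sync, Done, Send, Hold}, so the formula does not hold at Init.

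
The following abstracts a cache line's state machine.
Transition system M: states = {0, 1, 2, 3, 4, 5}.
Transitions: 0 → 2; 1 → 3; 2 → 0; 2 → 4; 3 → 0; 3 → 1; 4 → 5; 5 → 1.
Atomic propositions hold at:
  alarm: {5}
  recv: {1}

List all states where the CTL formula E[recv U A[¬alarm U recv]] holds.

Sat(¬alarm) = {0, 1, 2, 3, 4}
A[¬alarm U recv]: least fixpoint, start Z0 = Sat(recv) = {1}, add states in Sat(¬alarm) with every successor in Z. Already a fixed point.
Sat(A[¬alarm U recv]) = {1}
E[recv U A[¬alarm U recv]]: least fixpoint, start Z0 = Sat(A[¬alarm U recv]) = {1}, add states in Sat(recv) with some successor in Z. Already a fixed point.
Sat(E[recv U A[¬alarm U recv]]) = {1}

{1}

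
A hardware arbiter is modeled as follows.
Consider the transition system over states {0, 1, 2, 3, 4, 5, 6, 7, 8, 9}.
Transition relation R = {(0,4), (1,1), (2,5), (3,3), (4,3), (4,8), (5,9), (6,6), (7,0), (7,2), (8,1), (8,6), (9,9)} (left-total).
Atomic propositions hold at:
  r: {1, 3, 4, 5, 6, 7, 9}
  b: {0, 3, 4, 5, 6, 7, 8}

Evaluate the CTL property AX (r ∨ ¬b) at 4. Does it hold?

No

Sat(¬b) = {1, 2, 9}
Sat(r ∨ ¬b) = {1, 2, 3, 4, 5, 6, 7, 9}
Sat(AX (r ∨ ¬b)) = {s : every successor in {1, 2, 3, 4, 5, 6, 7, 9}} = {0, 1, 2, 3, 5, 6, 8, 9}
4 ∉ Sat(AX (r ∨ ¬b)) = {0, 1, 2, 3, 5, 6, 8, 9}, so the formula does not hold at 4.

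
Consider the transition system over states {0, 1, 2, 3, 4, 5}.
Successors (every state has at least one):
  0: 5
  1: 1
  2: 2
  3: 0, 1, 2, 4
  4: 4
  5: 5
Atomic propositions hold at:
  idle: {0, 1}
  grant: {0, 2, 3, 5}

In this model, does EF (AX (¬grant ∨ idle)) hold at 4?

Sat(¬grant) = {1, 4}
Sat(¬grant ∨ idle) = {0, 1, 4}
Sat(AX (¬grant ∨ idle)) = {s : every successor in {0, 1, 4}} = {1, 4}
EF (AX (¬grant ∨ idle)): least fixpoint, start Z0 = {1, 4}, add states with some successor in Z. Z1 = {1, 3, 4}; fixed.
Sat(EF (AX (¬grant ∨ idle))) = {1, 3, 4}
4 ∈ Sat(EF (AX (¬grant ∨ idle))) = {1, 3, 4}, so the formula holds at 4.

Yes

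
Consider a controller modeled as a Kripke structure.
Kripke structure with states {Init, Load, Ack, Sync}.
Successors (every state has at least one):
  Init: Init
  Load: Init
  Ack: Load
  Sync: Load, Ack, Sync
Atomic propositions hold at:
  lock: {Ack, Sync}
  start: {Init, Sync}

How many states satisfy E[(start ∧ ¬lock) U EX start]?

3

Sat(¬lock) = {Init, Load}
Sat(start ∧ ¬lock) = {Init}
Sat(EX start) = {s : some successor in {Init, Sync}} = {Init, Load, Sync}
E[(start ∧ ¬lock) U EX start]: least fixpoint, start Z0 = Sat(EX start) = {Init, Load, Sync}, add states in Sat(start ∧ ¬lock) with some successor in Z. Already a fixed point.
Sat(E[(start ∧ ¬lock) U EX start]) = {Init, Load, Sync}
|Sat(E[(start ∧ ¬lock) U EX start])| = |{Init, Load, Sync}| = 3.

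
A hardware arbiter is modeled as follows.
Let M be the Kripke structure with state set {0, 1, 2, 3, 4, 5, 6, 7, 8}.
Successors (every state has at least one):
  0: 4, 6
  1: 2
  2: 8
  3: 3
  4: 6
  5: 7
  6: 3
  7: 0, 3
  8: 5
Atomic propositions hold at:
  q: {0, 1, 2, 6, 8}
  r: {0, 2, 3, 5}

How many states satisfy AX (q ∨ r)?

7

Sat(q ∨ r) = {0, 1, 2, 3, 5, 6, 8}
Sat(AX (q ∨ r)) = {s : every successor in {0, 1, 2, 3, 5, 6, 8}} = {1, 2, 3, 4, 6, 7, 8}
|Sat(AX (q ∨ r))| = |{1, 2, 3, 4, 6, 7, 8}| = 7.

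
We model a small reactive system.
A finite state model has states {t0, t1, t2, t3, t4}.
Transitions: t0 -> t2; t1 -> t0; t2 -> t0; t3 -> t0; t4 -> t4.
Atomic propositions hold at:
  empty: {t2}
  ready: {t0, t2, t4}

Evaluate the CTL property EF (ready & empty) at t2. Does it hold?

Sat(ready & empty) = {t2}
EF (ready & empty): least fixpoint, start Z0 = {t2}, add states with some successor in Z. Z1 = {t0, t2}; Z2 = {t0, t1, t2, t3}; fixed.
Sat(EF (ready & empty)) = {t0, t1, t2, t3}
t2 ∈ Sat(EF (ready & empty)) = {t0, t1, t2, t3}, so the formula holds at t2.

Yes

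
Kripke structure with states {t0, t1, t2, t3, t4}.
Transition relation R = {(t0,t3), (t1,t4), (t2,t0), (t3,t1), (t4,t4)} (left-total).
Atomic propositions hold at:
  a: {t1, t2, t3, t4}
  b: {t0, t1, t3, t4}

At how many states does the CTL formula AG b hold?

4

AG b: greatest fixpoint, start Z0 = {t0, t1, t3, t4}, keep only states in Sat with every successor in Z. Already a fixed point.
Sat(AG b) = {t0, t1, t3, t4}
|Sat(AG b)| = |{t0, t1, t3, t4}| = 4.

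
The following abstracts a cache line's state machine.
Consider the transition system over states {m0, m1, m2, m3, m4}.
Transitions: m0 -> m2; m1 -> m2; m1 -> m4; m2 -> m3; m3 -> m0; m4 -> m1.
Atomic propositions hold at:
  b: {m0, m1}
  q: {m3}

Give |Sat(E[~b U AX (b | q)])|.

Sat(~b) = {m2, m3, m4}
Sat(b | q) = {m0, m1, m3}
Sat(AX (b | q)) = {s : every successor in {m0, m1, m3}} = {m2, m3, m4}
E[~b U AX (b | q)]: least fixpoint, start Z0 = Sat(AX (b | q)) = {m2, m3, m4}, add states in Sat(~b) with some successor in Z. Already a fixed point.
Sat(E[~b U AX (b | q)]) = {m2, m3, m4}
|Sat(E[~b U AX (b | q)])| = |{m2, m3, m4}| = 3.

3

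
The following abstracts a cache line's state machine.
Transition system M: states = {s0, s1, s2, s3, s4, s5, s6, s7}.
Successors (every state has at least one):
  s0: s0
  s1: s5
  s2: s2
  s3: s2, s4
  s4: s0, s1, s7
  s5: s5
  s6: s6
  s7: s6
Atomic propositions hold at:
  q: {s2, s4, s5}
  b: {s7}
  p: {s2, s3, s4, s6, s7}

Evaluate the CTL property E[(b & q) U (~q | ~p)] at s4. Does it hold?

No

Sat(b & q) = ∅
Sat(~q) = {s0, s1, s3, s6, s7}
Sat(~p) = {s0, s1, s5}
Sat(~q | ~p) = {s0, s1, s3, s5, s6, s7}
E[(b & q) U (~q | ~p)]: least fixpoint, start Z0 = Sat((~q | ~p)) = {s0, s1, s3, s5, s6, s7}, add states in Sat(b & q) with some successor in Z. Already a fixed point.
Sat(E[(b & q) U (~q | ~p)]) = {s0, s1, s3, s5, s6, s7}
s4 ∉ Sat(E[(b & q) U (~q | ~p)]) = {s0, s1, s3, s5, s6, s7}, so the formula does not hold at s4.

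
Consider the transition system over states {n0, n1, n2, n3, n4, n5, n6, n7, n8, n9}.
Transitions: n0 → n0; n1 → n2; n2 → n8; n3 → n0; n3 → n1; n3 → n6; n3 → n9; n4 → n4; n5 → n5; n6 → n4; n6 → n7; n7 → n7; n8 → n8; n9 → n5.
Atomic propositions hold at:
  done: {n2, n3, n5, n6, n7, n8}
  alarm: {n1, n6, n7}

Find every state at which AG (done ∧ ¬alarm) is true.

{n2, n5, n8}

Sat(¬alarm) = {n0, n2, n3, n4, n5, n8, n9}
Sat(done ∧ ¬alarm) = {n2, n3, n5, n8}
AG (done ∧ ¬alarm): greatest fixpoint, start Z0 = {n2, n3, n5, n8}, keep only states in Sat with every successor in Z. Z1 = {n2, n5, n8}; fixed.
Sat(AG (done ∧ ¬alarm)) = {n2, n5, n8}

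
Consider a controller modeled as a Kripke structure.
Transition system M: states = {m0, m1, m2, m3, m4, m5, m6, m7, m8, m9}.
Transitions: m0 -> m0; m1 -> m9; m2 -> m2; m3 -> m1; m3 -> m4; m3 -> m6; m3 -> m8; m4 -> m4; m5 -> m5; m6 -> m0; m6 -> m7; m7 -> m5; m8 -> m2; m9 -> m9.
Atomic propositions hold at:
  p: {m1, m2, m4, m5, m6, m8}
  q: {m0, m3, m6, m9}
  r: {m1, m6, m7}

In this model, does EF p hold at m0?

EF p: least fixpoint, start Z0 = {m1, m2, m4, m5, m6, m8}, add states with some successor in Z. Z1 = {m1, m2, m3, m4, m5, m6, m7, m8}; fixed.
Sat(EF p) = {m1, m2, m3, m4, m5, m6, m7, m8}
m0 ∉ Sat(EF p) = {m1, m2, m3, m4, m5, m6, m7, m8}, so the formula does not hold at m0.

No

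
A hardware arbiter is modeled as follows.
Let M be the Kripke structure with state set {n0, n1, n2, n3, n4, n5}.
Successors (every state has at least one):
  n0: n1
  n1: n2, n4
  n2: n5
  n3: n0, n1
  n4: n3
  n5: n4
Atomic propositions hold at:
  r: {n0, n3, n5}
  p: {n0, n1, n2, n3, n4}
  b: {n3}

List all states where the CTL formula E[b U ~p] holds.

{n5}

Sat(~p) = {n5}
E[b U ~p]: least fixpoint, start Z0 = Sat(~p) = {n5}, add states in Sat(b) with some successor in Z. Already a fixed point.
Sat(E[b U ~p]) = {n5}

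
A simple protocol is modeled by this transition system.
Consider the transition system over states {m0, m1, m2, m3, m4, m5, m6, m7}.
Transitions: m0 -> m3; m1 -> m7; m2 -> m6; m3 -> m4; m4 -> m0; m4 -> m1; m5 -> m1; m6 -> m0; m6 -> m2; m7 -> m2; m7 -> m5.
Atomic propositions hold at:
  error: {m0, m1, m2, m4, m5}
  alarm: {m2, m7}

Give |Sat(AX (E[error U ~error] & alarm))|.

Sat(~error) = {m3, m6, m7}
E[error U ~error]: least fixpoint, start Z0 = Sat(~error) = {m3, m6, m7}, add states in Sat(error) with some successor in Z. Z1 = {m0, m1, m2, m3, m6, m7}; Z2 = {m0, m1, m2, m3, m4, m5, m6, m7}; fixed.
Sat(E[error U ~error]) = {m0, m1, m2, m3, m4, m5, m6, m7}
Sat(E[error U ~error] & alarm) = {m2, m7}
Sat(AX (E[error U ~error] & alarm)) = {s : every successor in {m2, m7}} = {m1}
|Sat(AX (E[error U ~error] & alarm))| = |{m1}| = 1.

1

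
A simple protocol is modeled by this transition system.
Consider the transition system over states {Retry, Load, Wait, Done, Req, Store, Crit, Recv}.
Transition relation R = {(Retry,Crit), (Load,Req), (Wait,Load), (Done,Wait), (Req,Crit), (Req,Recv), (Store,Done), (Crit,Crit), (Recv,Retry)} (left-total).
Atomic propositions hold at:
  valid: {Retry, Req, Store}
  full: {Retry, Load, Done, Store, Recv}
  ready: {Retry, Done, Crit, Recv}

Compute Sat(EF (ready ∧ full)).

{Retry, Load, Wait, Done, Req, Store, Recv}

Sat(ready ∧ full) = {Retry, Done, Recv}
EF (ready ∧ full): least fixpoint, start Z0 = {Retry, Done, Recv}, add states with some successor in Z. Z1 = {Retry, Done, Req, Store, Recv}; Z2 = {Retry, Load, Done, Req, Store, Recv}; Z3 = {Retry, Load, Wait, Done, Req, Store, Recv}; fixed.
Sat(EF (ready ∧ full)) = {Retry, Load, Wait, Done, Req, Store, Recv}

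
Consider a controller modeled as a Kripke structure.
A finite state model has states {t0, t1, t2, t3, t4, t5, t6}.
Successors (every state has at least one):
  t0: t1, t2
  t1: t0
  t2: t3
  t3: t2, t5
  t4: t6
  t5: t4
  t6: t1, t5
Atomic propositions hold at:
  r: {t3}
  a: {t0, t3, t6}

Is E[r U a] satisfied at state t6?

E[r U a]: least fixpoint, start Z0 = Sat(a) = {t0, t3, t6}, add states in Sat(r) with some successor in Z. Already a fixed point.
Sat(E[r U a]) = {t0, t3, t6}
t6 ∈ Sat(E[r U a]) = {t0, t3, t6}, so the formula holds at t6.

Yes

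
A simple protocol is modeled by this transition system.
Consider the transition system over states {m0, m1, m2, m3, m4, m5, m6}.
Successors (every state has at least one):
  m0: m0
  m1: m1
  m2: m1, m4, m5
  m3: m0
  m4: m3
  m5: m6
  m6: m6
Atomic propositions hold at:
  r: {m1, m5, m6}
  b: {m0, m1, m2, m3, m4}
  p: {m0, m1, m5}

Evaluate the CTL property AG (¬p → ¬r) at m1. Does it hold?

Sat(¬p) = {m2, m3, m4, m6}
Sat(¬r) = {m0, m2, m3, m4}
Sat(¬p → ¬r) = {m0, m1, m2, m3, m4, m5}
AG (¬p → ¬r): greatest fixpoint, start Z0 = {m0, m1, m2, m3, m4, m5}, keep only states in Sat with every successor in Z. Z1 = {m0, m1, m2, m3, m4}; Z2 = {m0, m1, m3, m4}; fixed.
Sat(AG (¬p → ¬r)) = {m0, m1, m3, m4}
m1 ∈ Sat(AG (¬p → ¬r)) = {m0, m1, m3, m4}, so the formula holds at m1.

Yes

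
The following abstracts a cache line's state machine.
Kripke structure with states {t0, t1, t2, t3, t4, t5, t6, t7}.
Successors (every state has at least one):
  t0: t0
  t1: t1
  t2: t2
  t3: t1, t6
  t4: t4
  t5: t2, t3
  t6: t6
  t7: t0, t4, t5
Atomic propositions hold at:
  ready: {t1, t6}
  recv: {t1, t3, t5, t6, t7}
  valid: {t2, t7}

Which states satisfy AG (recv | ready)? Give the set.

Sat(recv | ready) = {t1, t3, t5, t6, t7}
AG (recv | ready): greatest fixpoint, start Z0 = {t1, t3, t5, t6, t7}, keep only states in Sat with every successor in Z. Z1 = {t1, t3, t6}; fixed.
Sat(AG (recv | ready)) = {t1, t3, t6}

{t1, t3, t6}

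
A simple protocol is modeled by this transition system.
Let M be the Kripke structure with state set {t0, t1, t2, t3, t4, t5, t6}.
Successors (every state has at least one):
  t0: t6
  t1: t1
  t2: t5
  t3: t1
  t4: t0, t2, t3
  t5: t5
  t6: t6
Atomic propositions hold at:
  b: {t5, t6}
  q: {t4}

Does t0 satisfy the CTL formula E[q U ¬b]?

Sat(¬b) = {t0, t1, t2, t3, t4}
E[q U ¬b]: least fixpoint, start Z0 = Sat(¬b) = {t0, t1, t2, t3, t4}, add states in Sat(q) with some successor in Z. Already a fixed point.
Sat(E[q U ¬b]) = {t0, t1, t2, t3, t4}
t0 ∈ Sat(E[q U ¬b]) = {t0, t1, t2, t3, t4}, so the formula holds at t0.

Yes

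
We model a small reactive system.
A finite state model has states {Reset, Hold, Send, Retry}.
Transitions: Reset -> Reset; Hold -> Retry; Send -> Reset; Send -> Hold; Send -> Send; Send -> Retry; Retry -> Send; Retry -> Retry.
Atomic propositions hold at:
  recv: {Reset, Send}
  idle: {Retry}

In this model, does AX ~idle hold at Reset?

Yes

Sat(~idle) = {Reset, Hold, Send}
Sat(AX ~idle) = {s : every successor in {Reset, Hold, Send}} = {Reset}
Reset ∈ Sat(AX ~idle) = {Reset}, so the formula holds at Reset.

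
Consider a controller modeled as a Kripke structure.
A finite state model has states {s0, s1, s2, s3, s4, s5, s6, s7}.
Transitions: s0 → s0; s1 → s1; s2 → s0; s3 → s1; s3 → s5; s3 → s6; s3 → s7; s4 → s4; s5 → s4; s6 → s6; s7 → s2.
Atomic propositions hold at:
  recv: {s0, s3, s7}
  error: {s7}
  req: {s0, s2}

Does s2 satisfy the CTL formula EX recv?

Yes

Sat(EX recv) = {s : some successor in {s0, s3, s7}} = {s0, s2, s3}
s2 ∈ Sat(EX recv) = {s0, s2, s3}, so the formula holds at s2.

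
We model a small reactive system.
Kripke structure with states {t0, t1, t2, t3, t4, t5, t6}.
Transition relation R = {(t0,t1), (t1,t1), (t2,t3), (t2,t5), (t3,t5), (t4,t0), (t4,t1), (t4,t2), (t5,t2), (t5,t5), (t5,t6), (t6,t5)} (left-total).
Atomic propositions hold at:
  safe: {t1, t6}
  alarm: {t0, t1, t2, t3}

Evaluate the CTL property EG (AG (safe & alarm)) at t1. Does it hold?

Yes

Sat(safe & alarm) = {t1}
AG (safe & alarm): greatest fixpoint, start Z0 = {t1}, keep only states in Sat with every successor in Z. Already a fixed point.
Sat(AG (safe & alarm)) = {t1}
EG (AG (safe & alarm)): greatest fixpoint, start Z0 = {t1}, keep only states in Sat with some successor in Z. Already a fixed point.
Sat(EG (AG (safe & alarm))) = {t1}
t1 ∈ Sat(EG (AG (safe & alarm))) = {t1}, so the formula holds at t1.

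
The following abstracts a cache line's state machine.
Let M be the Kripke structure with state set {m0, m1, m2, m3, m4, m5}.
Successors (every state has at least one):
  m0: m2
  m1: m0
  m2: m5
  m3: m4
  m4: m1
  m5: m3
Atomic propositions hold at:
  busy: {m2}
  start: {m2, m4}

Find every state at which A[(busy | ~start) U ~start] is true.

Sat(~start) = {m0, m1, m3, m5}
Sat(busy | ~start) = {m0, m1, m2, m3, m5}
A[(busy | ~start) U ~start]: least fixpoint, start Z0 = Sat(~start) = {m0, m1, m3, m5}, add states in Sat(busy | ~start) with every successor in Z. Z1 = {m0, m1, m2, m3, m5}; fixed.
Sat(A[(busy | ~start) U ~start]) = {m0, m1, m2, m3, m5}

{m0, m1, m2, m3, m5}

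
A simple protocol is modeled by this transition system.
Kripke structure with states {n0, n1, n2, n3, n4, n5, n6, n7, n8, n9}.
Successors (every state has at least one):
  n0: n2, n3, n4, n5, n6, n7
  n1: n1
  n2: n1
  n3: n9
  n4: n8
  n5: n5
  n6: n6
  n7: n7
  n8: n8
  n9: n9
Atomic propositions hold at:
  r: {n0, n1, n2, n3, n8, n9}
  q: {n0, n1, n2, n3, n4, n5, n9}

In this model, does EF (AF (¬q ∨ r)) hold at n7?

Sat(¬q) = {n6, n7, n8}
Sat(¬q ∨ r) = {n0, n1, n2, n3, n6, n7, n8, n9}
AF (¬q ∨ r): least fixpoint, start Z0 = {n0, n1, n2, n3, n6, n7, n8, n9}, add states with every successor in Z. Z1 = {n0, n1, n2, n3, n4, n6, n7, n8, n9}; fixed.
Sat(AF (¬q ∨ r)) = {n0, n1, n2, n3, n4, n6, n7, n8, n9}
EF (AF (¬q ∨ r)): least fixpoint, start Z0 = {n0, n1, n2, n3, n4, n6, n7, n8, n9}, add states with some successor in Z. Already a fixed point.
Sat(EF (AF (¬q ∨ r))) = {n0, n1, n2, n3, n4, n6, n7, n8, n9}
n7 ∈ Sat(EF (AF (¬q ∨ r))) = {n0, n1, n2, n3, n4, n6, n7, n8, n9}, so the formula holds at n7.

Yes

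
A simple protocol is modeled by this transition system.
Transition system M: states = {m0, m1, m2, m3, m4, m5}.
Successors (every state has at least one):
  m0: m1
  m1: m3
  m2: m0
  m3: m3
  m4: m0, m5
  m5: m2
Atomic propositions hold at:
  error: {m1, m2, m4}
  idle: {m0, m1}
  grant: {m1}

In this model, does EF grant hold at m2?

Yes

EF grant: least fixpoint, start Z0 = {m1}, add states with some successor in Z. Z1 = {m0, m1}; Z2 = {m0, m1, m2, m4}; Z3 = {m0, m1, m2, m4, m5}; fixed.
Sat(EF grant) = {m0, m1, m2, m4, m5}
m2 ∈ Sat(EF grant) = {m0, m1, m2, m4, m5}, so the formula holds at m2.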